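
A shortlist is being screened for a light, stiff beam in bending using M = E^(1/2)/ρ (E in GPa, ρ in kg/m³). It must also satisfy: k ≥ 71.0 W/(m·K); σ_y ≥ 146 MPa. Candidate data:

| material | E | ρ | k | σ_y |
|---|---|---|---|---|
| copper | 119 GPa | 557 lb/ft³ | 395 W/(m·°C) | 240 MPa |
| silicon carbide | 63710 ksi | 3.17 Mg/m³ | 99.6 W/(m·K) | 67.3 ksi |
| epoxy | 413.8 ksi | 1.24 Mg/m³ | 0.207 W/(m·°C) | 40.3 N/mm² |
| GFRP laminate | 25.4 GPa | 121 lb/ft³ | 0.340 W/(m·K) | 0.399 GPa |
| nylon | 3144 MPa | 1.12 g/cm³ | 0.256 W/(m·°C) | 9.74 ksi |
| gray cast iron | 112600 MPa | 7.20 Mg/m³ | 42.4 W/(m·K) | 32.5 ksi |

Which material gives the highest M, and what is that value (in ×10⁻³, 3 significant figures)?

Screen on constraints: k ≥ 71.0 W/(m·K); σ_y ≥ 146 MPa. Survivors: copper, silicon carbide.
Normalizing units and computing the index:
  copper: E = 119.0 GPa, ρ = 8922 kg/m³
  silicon carbide: E = 439.3 GPa, ρ = 3170 kg/m³
  silicon carbide: M = 6.61×10⁻³
  copper: M = 1.22×10⁻³
Silicon carbide ranks first.

silicon carbide, M = 6.61×10⁻³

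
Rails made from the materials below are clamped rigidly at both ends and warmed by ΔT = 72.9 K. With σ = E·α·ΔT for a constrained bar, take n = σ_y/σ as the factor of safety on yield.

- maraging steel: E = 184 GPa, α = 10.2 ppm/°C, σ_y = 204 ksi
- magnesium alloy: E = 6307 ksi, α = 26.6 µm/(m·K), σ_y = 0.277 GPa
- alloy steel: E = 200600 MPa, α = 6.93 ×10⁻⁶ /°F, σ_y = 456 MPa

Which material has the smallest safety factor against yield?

alloy steel

Converting E to GPa, α to ×10⁻⁶/K, σ_y to MPa, then σ and n for each:
  maraging steel: E = 184.0, α = 10.2, σ_y = 1407 → σ = 137 MPa, n = 10.3
  magnesium alloy: E = 43.49, α = 26.6, σ_y = 277.0 → σ = 84.3 MPa, n = 3.28
  alloy steel: E = 200.6, α = 12.5, σ_y = 456.0 → σ = 182 MPa, n = 2.50
Smallest n: alloy steel with n = 2.50.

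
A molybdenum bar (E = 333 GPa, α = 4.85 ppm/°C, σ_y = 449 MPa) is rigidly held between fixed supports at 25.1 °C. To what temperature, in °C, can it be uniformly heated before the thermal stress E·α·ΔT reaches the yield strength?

303 °C

E·α·ΔT = 449.0 MPa ⇒ ΔT = 449.0 / (333.0×10³ × 4.85×10⁻⁶) = 278.0 K.
T = 25.1 + 278.0 = 303.1 °C.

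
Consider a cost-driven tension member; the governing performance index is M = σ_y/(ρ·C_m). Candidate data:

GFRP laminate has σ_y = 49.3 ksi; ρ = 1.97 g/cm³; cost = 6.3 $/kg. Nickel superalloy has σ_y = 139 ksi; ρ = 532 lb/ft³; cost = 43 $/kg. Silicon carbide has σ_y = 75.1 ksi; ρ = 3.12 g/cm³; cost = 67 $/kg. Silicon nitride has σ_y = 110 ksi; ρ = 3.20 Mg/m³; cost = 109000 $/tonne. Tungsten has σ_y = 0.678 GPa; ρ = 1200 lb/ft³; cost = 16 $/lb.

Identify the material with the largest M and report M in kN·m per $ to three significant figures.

Normalizing units and computing the index:
  GFRP laminate: σ_y = 339.9 MPa, ρ = 1970 kg/m³, cost = 6.300 $/kg
  nickel superalloy: σ_y = 958.4 MPa, ρ = 8522 kg/m³, cost = 43.00 $/kg
  silicon carbide: σ_y = 517.8 MPa, ρ = 3120 kg/m³, cost = 67.00 $/kg
  silicon nitride: σ_y = 758.4 MPa, ρ = 3200 kg/m³, cost = 109.0 $/kg
  tungsten: σ_y = 678.0 MPa, ρ = 19220 kg/m³, cost = 35.27 $/kg
  GFRP laminate: M = 27.4 kN·m per $
  nickel superalloy: M = 2.62 kN·m per $
  silicon carbide: M = 2.48 kN·m per $
  silicon nitride: M = 2.17 kN·m per $
  tungsten: M = 1.00 kN·m per $
GFRP laminate ranks first.

GFRP laminate, M = 27.4 kN·m per $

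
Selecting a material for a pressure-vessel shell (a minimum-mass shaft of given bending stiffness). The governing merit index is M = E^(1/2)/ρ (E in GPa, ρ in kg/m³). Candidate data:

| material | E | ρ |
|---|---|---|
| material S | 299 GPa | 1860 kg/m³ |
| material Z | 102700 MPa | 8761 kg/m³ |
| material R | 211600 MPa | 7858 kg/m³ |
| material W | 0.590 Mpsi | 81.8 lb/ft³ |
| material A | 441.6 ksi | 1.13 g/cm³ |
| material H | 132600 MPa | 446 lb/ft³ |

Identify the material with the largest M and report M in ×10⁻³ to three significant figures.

Putting every candidate on a common basis:
  material S: E = 299.0 GPa, ρ = 1860 kg/m³
  material Z: E = 102.7 GPa, ρ = 8761 kg/m³
  material R: E = 211.6 GPa, ρ = 7858 kg/m³
  material W: E = 4.068 GPa, ρ = 1310 kg/m³
  material A: E = 3.045 GPa, ρ = 1130 kg/m³
  material H: E = 132.6 GPa, ρ = 7144 kg/m³
  material S: M = 9.30×10⁻³
  material R: M = 1.85×10⁻³
  material H: M = 1.61×10⁻³
  material A: M = 1.54×10⁻³
  material W: M = 1.54×10⁻³
  material Z: M = 1.16×10⁻³
The maximum is for material S.

material S, M = 9.30×10⁻³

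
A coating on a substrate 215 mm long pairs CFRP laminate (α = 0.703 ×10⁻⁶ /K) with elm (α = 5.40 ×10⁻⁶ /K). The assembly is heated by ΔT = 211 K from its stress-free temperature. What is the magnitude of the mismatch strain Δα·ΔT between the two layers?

9.91×10⁻⁴

Δα = |0.703 − 5.40|×10⁻⁶/K = 4.70×10⁻⁶/K.
Mismatch strain = Δα·ΔT = 4.70×10⁻⁶ × 211.0 = 9.91×10⁻⁴.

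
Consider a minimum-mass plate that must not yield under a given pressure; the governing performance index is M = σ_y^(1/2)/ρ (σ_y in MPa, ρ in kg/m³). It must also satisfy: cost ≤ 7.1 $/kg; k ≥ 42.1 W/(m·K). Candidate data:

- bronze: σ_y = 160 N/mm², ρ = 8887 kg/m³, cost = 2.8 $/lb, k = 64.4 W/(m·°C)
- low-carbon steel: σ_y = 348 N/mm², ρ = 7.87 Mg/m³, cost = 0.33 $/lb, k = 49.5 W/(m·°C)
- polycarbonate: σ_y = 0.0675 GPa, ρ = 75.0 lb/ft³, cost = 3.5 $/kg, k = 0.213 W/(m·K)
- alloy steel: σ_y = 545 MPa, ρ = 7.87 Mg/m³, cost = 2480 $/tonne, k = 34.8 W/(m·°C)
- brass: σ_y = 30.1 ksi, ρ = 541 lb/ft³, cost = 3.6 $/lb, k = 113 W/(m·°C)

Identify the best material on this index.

Screen on constraints: cost ≤ 7.1 $/kg; k ≥ 42.1 W/(m·K). Survivors: bronze, low-carbon steel.
In SI units:
  bronze: σ_y = 160.0 MPa, ρ = 8887 kg/m³
  low-carbon steel: σ_y = 348.0 MPa, ρ = 7870 kg/m³
  low-carbon steel: M = 2.37×10⁻³
  bronze: M = 1.42×10⁻³
The maximum is for low-carbon steel.

low-carbon steel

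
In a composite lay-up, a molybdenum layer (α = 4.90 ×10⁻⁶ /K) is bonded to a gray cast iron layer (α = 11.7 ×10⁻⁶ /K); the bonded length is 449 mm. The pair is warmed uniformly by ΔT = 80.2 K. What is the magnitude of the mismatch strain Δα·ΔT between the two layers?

5.45×10⁻⁴

Δα = |4.90 − 11.7|×10⁻⁶/K = 6.80×10⁻⁶/K.
Mismatch strain = Δα·ΔT = 6.80×10⁻⁶ × 80.2 = 5.45×10⁻⁴.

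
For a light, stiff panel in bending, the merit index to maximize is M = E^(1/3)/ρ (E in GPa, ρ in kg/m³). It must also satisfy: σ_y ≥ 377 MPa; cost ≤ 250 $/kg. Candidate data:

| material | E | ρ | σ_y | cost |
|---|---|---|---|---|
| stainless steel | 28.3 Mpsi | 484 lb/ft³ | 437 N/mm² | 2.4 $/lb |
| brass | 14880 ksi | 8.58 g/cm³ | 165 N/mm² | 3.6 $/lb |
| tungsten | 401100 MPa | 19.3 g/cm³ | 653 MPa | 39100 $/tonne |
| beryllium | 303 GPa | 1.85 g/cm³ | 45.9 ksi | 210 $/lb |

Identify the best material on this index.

Screen on constraints: σ_y ≥ 377 MPa; cost ≤ 250 $/kg. Survivors: stainless steel, tungsten.
Normalizing units and computing the index:
  stainless steel: E = 195.1 GPa, ρ = 7753 kg/m³
  tungsten: E = 401.1 GPa, ρ = 19300 kg/m³
  stainless steel: M = 0.748×10⁻³
  tungsten: M = 0.382×10⁻³
Stainless steel ranks first.

stainless steel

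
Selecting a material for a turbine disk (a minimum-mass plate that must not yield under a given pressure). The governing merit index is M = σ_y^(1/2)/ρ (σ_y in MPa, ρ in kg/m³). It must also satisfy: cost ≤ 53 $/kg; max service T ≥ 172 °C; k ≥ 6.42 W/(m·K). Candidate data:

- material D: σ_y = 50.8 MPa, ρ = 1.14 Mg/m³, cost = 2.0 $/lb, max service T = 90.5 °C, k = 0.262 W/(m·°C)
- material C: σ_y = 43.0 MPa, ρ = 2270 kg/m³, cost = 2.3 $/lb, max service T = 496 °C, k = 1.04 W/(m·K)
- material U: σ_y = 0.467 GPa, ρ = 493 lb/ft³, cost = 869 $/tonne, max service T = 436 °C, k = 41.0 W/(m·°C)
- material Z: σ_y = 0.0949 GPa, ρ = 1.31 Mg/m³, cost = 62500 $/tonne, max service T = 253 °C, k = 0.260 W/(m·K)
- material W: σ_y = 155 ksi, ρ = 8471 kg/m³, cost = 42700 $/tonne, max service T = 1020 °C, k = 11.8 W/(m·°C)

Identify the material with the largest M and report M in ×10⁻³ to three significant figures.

material W, M = 3.86×10⁻³

Screen on constraints: cost ≤ 53 $/kg; max service T ≥ 172 °C; k ≥ 6.42 W/(m·K). Survivors: material U, material W.
After converting to SI:
  material U: σ_y = 467.0 MPa, ρ = 7897 kg/m³
  material W: σ_y = 1069 MPa, ρ = 8471 kg/m³
  material W: M = 3.86×10⁻³
  material U: M = 2.74×10⁻³
Material W has the largest M.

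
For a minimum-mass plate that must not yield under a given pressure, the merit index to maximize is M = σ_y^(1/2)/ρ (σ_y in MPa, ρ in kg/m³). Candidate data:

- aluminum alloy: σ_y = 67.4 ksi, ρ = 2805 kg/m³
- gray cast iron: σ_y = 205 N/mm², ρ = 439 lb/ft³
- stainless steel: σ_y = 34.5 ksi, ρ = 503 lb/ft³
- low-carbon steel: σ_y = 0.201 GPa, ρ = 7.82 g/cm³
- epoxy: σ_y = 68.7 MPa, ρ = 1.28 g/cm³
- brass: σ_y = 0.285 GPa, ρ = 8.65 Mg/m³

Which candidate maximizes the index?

Normalizing units and computing the index:
  aluminum alloy: σ_y = 464.7 MPa, ρ = 2805 kg/m³
  gray cast iron: σ_y = 205.0 MPa, ρ = 7032 kg/m³
  stainless steel: σ_y = 237.9 MPa, ρ = 8057 kg/m³
  low-carbon steel: σ_y = 201.0 MPa, ρ = 7820 kg/m³
  epoxy: σ_y = 68.70 MPa, ρ = 1280 kg/m³
  brass: σ_y = 285.0 MPa, ρ = 8650 kg/m³
  aluminum alloy: M = 7.69×10⁻³
  epoxy: M = 6.48×10⁻³
  gray cast iron: M = 2.04×10⁻³
  brass: M = 1.95×10⁻³
  stainless steel: M = 1.91×10⁻³
  low-carbon steel: M = 1.81×10⁻³
Aluminum alloy has the largest M.

aluminum alloy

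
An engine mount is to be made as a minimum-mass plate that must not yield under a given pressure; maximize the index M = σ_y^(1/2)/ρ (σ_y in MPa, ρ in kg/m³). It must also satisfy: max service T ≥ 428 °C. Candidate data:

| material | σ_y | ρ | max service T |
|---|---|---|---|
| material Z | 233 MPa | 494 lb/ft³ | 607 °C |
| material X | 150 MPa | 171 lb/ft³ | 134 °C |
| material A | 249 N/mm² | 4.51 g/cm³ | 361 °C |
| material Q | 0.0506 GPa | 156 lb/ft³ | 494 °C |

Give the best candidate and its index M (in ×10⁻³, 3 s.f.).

Screen on constraints: max service T ≥ 428 °C. Survivors: material Z, material Q.
Putting every candidate on a common basis:
  material Z: σ_y = 233.0 MPa, ρ = 7913 kg/m³
  material Q: σ_y = 50.60 MPa, ρ = 2499 kg/m³
  material Q: M = 2.85×10⁻³
  material Z: M = 1.93×10⁻³
Highest index: material Q.

material Q, M = 2.85×10⁻³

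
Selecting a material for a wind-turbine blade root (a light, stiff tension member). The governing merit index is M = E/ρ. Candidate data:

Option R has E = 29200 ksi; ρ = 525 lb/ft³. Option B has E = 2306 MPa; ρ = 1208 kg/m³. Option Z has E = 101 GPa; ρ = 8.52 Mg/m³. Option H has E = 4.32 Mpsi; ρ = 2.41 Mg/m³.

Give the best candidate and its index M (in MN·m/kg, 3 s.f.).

Normalizing units and computing the index:
  option R: E = 201.3 GPa, ρ = 8410 kg/m³
  option B: E = 2.306 GPa, ρ = 1208 kg/m³
  option Z: E = 101.0 GPa, ρ = 8520 kg/m³
  option H: E = 29.79 GPa, ρ = 2410 kg/m³
  option R: M = 23.9 MN·m/kg
  option H: M = 12.4 MN·m/kg
  option Z: M = 11.9 MN·m/kg
  option B: M = 1.91 MN·m/kg
Option R ranks first.

option R, M = 23.9 MN·m/kg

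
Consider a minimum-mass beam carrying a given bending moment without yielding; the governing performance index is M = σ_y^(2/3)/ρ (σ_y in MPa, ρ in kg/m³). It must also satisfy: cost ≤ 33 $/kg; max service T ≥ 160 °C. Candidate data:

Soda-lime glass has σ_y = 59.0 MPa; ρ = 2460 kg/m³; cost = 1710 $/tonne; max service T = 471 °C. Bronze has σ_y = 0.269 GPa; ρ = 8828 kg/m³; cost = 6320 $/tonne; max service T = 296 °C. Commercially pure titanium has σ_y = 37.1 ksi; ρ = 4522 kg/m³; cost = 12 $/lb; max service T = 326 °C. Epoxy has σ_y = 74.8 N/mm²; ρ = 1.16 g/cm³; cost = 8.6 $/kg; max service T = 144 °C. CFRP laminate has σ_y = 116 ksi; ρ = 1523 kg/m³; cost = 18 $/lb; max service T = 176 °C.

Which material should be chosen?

Screen on constraints: cost ≤ 33 $/kg; max service T ≥ 160 °C. Survivors: soda-lime glass, bronze, commercially pure titanium.
In SI units:
  soda-lime glass: σ_y = 59.00 MPa, ρ = 2460 kg/m³
  bronze: σ_y = 269.0 MPa, ρ = 8828 kg/m³
  commercially pure titanium: σ_y = 255.8 MPa, ρ = 4522 kg/m³
  commercially pure titanium: M = 8.91×10⁻³
  soda-lime glass: M = 6.16×10⁻³
  bronze: M = 4.72×10⁻³
Commercially pure titanium has the largest M.

commercially pure titanium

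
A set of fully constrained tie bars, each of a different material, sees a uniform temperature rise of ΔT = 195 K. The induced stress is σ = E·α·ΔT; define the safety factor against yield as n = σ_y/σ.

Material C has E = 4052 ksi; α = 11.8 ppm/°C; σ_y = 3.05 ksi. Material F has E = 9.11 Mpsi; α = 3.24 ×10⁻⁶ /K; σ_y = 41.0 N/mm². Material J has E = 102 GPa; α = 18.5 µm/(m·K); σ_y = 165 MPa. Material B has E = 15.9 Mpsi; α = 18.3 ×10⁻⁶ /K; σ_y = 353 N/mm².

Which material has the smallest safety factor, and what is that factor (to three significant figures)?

material C, n = 0.327

In consistent units (E in GPa, α in ×10⁻⁶/K, σ_y in MPa):
  material C: E = 27.94, α = 11.8, σ_y = 21.03 → σ = 64.3 MPa, n = 0.327
  material F: E = 62.81, α = 3.24, σ_y = 41.00 → σ = 39.7 MPa, n = 1.03
  material J: E = 102.0, α = 18.5, σ_y = 165.0 → σ = 368 MPa, n = 0.448
  material B: E = 109.6, α = 18.3, σ_y = 353.0 → σ = 391 MPa, n = 0.902
Smallest n: material C with n = 0.327.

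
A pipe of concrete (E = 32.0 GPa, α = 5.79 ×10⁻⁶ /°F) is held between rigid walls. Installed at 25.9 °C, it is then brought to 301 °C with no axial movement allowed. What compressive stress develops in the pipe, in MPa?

91.7 MPa

α = 5.79×10⁻⁶/°F × 9/5 = 10.4×10⁻⁶/K.
ΔT = 275.1 K. Constrained thermal stress σ = E·α·ΔT = 32.00×10³ MPa × 10.4×10⁻⁶ × 275.1 = 91.7 MPa (compressive).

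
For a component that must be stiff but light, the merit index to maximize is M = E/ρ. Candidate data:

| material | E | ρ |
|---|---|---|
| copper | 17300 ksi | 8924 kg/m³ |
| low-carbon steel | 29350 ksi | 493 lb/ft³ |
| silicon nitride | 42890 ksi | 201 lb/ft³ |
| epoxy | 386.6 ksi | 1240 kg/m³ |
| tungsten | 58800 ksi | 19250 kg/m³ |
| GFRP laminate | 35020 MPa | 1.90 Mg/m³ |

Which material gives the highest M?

Putting every candidate on a common basis:
  copper: E = 119.3 GPa, ρ = 8924 kg/m³
  low-carbon steel: E = 202.4 GPa, ρ = 7897 kg/m³
  silicon nitride: E = 295.7 GPa, ρ = 3220 kg/m³
  epoxy: E = 2.666 GPa, ρ = 1240 kg/m³
  tungsten: E = 405.4 GPa, ρ = 19250 kg/m³
  GFRP laminate: E = 35.02 GPa, ρ = 1900 kg/m³
  silicon nitride: M = 91.8 MN·m/kg
  low-carbon steel: M = 25.6 MN·m/kg
  tungsten: M = 21.1 MN·m/kg
  GFRP laminate: M = 18.4 MN·m/kg
  copper: M = 13.4 MN·m/kg
  epoxy: M = 2.15 MN·m/kg
The maximum is for silicon nitride.

silicon nitride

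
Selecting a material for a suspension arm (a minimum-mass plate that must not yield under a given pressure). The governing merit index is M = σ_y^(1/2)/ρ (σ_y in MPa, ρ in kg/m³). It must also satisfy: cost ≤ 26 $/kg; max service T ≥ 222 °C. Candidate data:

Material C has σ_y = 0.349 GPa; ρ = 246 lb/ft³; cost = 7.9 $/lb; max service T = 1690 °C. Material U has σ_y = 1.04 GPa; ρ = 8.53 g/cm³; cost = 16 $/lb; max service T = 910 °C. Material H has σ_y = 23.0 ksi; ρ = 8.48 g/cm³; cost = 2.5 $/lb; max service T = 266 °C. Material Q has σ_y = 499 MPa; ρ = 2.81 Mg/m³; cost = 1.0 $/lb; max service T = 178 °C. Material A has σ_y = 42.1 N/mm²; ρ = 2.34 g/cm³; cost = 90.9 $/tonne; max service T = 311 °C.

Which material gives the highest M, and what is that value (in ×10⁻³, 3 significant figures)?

Screen on constraints: cost ≤ 26 $/kg; max service T ≥ 222 °C. Survivors: material C, material H, material A.
In SI units:
  material C: σ_y = 349.0 MPa, ρ = 3941 kg/m³
  material H: σ_y = 158.6 MPa, ρ = 8480 kg/m³
  material A: σ_y = 42.10 MPa, ρ = 2340 kg/m³
  material C: M = 4.74×10⁻³
  material A: M = 2.77×10⁻³
  material H: M = 1.49×10⁻³
Highest index: material C.

material C, M = 4.74×10⁻³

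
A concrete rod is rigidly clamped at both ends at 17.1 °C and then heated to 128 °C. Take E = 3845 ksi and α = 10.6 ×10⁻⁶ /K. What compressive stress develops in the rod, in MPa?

E = 3845 ksi = 26.51 GPa.
ΔT = 110.9 K. Constrained thermal stress σ = E·α·ΔT = 26.51×10³ MPa × 10.6×10⁻⁶ × 110.9 = 31.2 MPa (compressive).

31.2 MPa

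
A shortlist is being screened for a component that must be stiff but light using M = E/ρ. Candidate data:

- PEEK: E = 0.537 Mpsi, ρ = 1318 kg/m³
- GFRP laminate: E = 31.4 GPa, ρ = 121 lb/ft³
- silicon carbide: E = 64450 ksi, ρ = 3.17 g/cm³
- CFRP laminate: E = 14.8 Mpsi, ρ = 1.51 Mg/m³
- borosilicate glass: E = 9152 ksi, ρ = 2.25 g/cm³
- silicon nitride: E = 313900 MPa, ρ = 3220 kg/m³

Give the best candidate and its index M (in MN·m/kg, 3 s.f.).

silicon carbide, M = 140 MN·m/kg

Normalizing units and computing the index:
  PEEK: E = 3.702 GPa, ρ = 1318 kg/m³
  GFRP laminate: E = 31.40 GPa, ρ = 1938 kg/m³
  silicon carbide: E = 444.4 GPa, ρ = 3170 kg/m³
  CFRP laminate: E = 102.0 GPa, ρ = 1510 kg/m³
  borosilicate glass: E = 63.10 GPa, ρ = 2250 kg/m³
  silicon nitride: E = 313.9 GPa, ρ = 3220 kg/m³
  silicon carbide: M = 140 MN·m/kg
  silicon nitride: M = 97.5 MN·m/kg
  CFRP laminate: M = 67.6 MN·m/kg
  borosilicate glass: M = 28.0 MN·m/kg
  GFRP laminate: M = 16.2 MN·m/kg
  PEEK: M = 2.81 MN·m/kg
Silicon carbide has the largest M.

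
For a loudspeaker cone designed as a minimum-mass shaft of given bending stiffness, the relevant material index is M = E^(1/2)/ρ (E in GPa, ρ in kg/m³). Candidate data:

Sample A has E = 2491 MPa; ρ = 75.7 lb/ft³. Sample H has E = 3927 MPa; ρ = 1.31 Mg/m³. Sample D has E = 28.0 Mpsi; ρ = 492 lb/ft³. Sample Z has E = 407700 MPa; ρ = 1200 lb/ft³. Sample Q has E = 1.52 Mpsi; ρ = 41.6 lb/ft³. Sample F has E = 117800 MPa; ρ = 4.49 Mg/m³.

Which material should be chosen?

After converting to SI:
  sample A: E = 2.491 GPa, ρ = 1213 kg/m³
  sample H: E = 3.927 GPa, ρ = 1310 kg/m³
  sample D: E = 193.1 GPa, ρ = 7881 kg/m³
  sample Z: E = 407.7 GPa, ρ = 19220 kg/m³
  sample Q: E = 10.48 GPa, ρ = 666.4 kg/m³
  sample F: E = 117.8 GPa, ρ = 4490 kg/m³
  sample Q: M = 4.86×10⁻³
  sample F: M = 2.42×10⁻³
  sample D: M = 1.76×10⁻³
  sample H: M = 1.51×10⁻³
  sample A: M = 1.30×10⁻³
  sample Z: M = 1.05×10⁻³
The maximum is for sample Q.

sample Q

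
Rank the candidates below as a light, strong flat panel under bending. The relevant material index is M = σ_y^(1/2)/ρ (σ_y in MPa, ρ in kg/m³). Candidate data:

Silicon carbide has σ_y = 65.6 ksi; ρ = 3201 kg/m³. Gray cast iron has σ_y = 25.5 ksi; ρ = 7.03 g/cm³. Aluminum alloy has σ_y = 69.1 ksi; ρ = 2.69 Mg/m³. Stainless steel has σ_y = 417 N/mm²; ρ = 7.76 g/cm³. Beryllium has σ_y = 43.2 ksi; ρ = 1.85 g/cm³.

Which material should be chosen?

Normalizing units and computing the index:
  silicon carbide: σ_y = 452.3 MPa, ρ = 3201 kg/m³
  gray cast iron: σ_y = 175.8 MPa, ρ = 7030 kg/m³
  aluminum alloy: σ_y = 476.4 MPa, ρ = 2690 kg/m³
  stainless steel: σ_y = 417.0 MPa, ρ = 7760 kg/m³
  beryllium: σ_y = 297.9 MPa, ρ = 1850 kg/m³
  beryllium: M = 9.33×10⁻³
  aluminum alloy: M = 8.11×10⁻³
  silicon carbide: M = 6.64×10⁻³
  stainless steel: M = 2.63×10⁻³
  gray cast iron: M = 1.89×10⁻³
Beryllium ranks first.

beryllium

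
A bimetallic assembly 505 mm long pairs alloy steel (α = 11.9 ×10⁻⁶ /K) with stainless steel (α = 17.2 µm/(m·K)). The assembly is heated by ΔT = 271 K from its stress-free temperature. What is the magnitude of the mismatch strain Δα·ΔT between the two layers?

Δα = |11.9 − 17.2|×10⁻⁶/K = 5.30×10⁻⁶/K.
Mismatch strain = Δα·ΔT = 5.30×10⁻⁶ × 271.0 = 1.44×10⁻³.

1.44×10⁻³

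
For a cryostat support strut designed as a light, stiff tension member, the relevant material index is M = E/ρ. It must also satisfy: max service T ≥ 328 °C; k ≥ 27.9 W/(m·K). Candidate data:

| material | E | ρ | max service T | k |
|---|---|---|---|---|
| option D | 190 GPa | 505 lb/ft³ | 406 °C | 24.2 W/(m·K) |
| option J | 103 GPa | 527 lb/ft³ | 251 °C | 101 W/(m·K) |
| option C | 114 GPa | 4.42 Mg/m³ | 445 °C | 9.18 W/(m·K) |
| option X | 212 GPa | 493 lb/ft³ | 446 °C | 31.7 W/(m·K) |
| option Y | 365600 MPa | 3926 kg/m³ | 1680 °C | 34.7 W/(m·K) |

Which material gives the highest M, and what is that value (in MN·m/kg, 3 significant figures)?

option Y, M = 93.1 MN·m/kg

Screen on constraints: max service T ≥ 328 °C; k ≥ 27.9 W/(m·K). Survivors: option X, option Y.
After converting to SI:
  option X: E = 212.0 GPa, ρ = 7897 kg/m³
  option Y: E = 365.6 GPa, ρ = 3926 kg/m³
  option Y: M = 93.1 MN·m/kg
  option X: M = 26.8 MN·m/kg
Option Y has the largest M.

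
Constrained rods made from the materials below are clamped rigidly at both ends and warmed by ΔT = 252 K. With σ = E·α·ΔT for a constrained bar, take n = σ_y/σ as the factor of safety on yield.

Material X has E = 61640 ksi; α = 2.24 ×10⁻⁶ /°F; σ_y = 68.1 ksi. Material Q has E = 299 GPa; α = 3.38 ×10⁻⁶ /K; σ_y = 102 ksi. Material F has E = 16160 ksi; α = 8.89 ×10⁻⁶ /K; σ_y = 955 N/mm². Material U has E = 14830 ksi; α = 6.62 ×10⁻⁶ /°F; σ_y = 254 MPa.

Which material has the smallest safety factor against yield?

material U

With everything in SI (GPa, ×10⁻⁶/K, MPa):
  material X: E = 425.0, α = 4.03, σ_y = 469.5 → σ = 432 MPa, n = 1.09
  material Q: E = 299.0, α = 3.38, σ_y = 703.3 → σ = 255 MPa, n = 2.76
  material F: E = 111.4, α = 8.89, σ_y = 955.0 → σ = 250 MPa, n = 3.83
  material U: E = 102.2, α = 11.9, σ_y = 254.0 → σ = 307 MPa, n = 0.827
Smallest n: material U with n = 0.827.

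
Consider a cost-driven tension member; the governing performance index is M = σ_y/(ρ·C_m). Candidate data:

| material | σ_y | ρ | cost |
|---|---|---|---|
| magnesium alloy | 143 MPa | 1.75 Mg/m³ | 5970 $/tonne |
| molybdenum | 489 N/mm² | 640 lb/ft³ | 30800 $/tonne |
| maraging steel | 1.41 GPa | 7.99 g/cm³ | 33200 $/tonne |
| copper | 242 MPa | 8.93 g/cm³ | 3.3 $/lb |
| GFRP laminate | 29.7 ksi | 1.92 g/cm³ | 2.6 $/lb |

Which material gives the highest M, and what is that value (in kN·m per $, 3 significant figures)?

Putting every candidate on a common basis:
  magnesium alloy: σ_y = 143.0 MPa, ρ = 1750 kg/m³, cost = 5.970 $/kg
  molybdenum: σ_y = 489.0 MPa, ρ = 10250 kg/m³, cost = 30.80 $/kg
  maraging steel: σ_y = 1410 MPa, ρ = 7990 kg/m³, cost = 33.20 $/kg
  copper: σ_y = 242.0 MPa, ρ = 8930 kg/m³, cost = 7.275 $/kg
  GFRP laminate: σ_y = 204.8 MPa, ρ = 1920 kg/m³, cost = 5.732 $/kg
  GFRP laminate: M = 18.6 kN·m per $
  magnesium alloy: M = 13.7 kN·m per $
  maraging steel: M = 5.32 kN·m per $
  copper: M = 3.72 kN·m per $
  molybdenum: M = 1.55 kN·m per $
The maximum is for GFRP laminate.

GFRP laminate, M = 18.6 kN·m per $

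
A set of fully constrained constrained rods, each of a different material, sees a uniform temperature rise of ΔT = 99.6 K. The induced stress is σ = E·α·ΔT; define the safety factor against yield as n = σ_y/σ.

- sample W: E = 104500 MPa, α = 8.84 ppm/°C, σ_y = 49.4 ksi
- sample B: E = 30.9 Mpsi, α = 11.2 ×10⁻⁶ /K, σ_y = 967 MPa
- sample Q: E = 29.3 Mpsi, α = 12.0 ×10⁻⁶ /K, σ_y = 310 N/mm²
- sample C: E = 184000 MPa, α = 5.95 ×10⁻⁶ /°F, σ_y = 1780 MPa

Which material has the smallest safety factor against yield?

With everything in SI (GPa, ×10⁻⁶/K, MPa):
  sample W: E = 104.5, α = 8.84, σ_y = 340.6 → σ = 92.0 MPa, n = 3.70
  sample B: E = 213.0, α = 11.2, σ_y = 967.0 → σ = 238 MPa, n = 4.07
  sample Q: E = 202.0, α = 12.0, σ_y = 310.0 → σ = 241 MPa, n = 1.28
  sample C: E = 184.0, α = 10.7, σ_y = 1780 → σ = 196 MPa, n = 9.07
Sample Q has the lowest safety factor, n = 1.28.

sample Q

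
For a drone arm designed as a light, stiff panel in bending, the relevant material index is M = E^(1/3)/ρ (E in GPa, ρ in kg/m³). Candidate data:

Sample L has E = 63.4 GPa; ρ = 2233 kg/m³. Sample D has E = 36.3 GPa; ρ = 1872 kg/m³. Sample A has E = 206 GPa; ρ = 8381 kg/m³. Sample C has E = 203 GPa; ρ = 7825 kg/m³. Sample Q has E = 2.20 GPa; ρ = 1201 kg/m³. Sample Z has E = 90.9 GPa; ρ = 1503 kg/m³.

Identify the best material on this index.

sample Z

Computing M directly (units already consistent):
  sample Z: M = 2.99×10⁻³
  sample L: M = 1.79×10⁻³
  sample D: M = 1.77×10⁻³
  sample Q: M = 1.08×10⁻³
  sample C: M = 0.751×10⁻³
  sample A: M = 0.705×10⁻³
Sample Z has the largest M.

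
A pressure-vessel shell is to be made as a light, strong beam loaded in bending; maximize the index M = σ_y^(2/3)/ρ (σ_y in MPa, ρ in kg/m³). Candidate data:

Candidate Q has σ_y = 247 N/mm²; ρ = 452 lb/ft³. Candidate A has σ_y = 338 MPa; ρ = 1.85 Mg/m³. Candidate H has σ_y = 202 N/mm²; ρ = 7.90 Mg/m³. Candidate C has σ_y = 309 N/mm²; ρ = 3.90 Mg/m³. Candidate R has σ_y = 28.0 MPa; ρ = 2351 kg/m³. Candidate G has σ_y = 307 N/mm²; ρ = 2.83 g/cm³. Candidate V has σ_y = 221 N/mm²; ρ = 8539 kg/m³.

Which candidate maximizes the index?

Convert each candidate to consistent units, then evaluate M:
  candidate Q: σ_y = 247.0 MPa, ρ = 7240 kg/m³
  candidate A: σ_y = 338.0 MPa, ρ = 1850 kg/m³
  candidate H: σ_y = 202.0 MPa, ρ = 7900 kg/m³
  candidate C: σ_y = 309.0 MPa, ρ = 3900 kg/m³
  candidate R: σ_y = 28.00 MPa, ρ = 2351 kg/m³
  candidate G: σ_y = 307.0 MPa, ρ = 2830 kg/m³
  candidate V: σ_y = 221.0 MPa, ρ = 8539 kg/m³
  candidate A: M = 26.2×10⁻³
  candidate G: M = 16.1×10⁻³
  candidate C: M = 11.7×10⁻³
  candidate Q: M = 5.44×10⁻³
  candidate H: M = 4.36×10⁻³
  candidate V: M = 4.28×10⁻³
  candidate R: M = 3.92×10⁻³
Candidate A ranks first.

candidate A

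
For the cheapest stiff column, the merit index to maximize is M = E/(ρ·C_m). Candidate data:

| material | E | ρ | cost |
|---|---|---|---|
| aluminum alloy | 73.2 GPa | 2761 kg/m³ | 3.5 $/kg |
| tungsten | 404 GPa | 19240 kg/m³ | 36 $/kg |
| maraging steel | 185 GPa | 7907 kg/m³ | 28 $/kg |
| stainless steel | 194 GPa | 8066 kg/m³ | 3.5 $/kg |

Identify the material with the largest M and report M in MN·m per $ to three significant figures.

Per-candidate index values:
  aluminum alloy: M = 7.57 MN·m per $
  stainless steel: M = 6.87 MN·m per $
  maraging steel: M = 0.836 MN·m per $
  tungsten: M = 0.583 MN·m per $
Highest index: aluminum alloy.

aluminum alloy, M = 7.57 MN·m per $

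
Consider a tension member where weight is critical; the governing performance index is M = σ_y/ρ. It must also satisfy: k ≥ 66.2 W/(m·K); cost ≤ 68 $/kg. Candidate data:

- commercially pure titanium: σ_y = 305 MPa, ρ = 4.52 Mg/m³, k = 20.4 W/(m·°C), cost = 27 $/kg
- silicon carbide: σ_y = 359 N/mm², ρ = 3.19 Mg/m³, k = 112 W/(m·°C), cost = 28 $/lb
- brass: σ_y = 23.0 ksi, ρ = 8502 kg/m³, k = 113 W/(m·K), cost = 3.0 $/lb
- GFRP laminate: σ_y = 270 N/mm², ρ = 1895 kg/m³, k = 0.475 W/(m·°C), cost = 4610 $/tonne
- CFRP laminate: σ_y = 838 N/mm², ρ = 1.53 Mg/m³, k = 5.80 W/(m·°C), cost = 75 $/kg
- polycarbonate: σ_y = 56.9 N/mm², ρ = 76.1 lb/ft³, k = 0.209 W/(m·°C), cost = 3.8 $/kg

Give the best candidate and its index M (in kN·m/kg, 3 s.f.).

Screen on constraints: k ≥ 66.2 W/(m·K); cost ≤ 68 $/kg. Survivors: silicon carbide, brass.
Convert each candidate to consistent units, then evaluate M:
  silicon carbide: σ_y = 359.0 MPa, ρ = 3190 kg/m³
  brass: σ_y = 158.6 MPa, ρ = 8502 kg/m³
  silicon carbide: M = 113 kN·m/kg
  brass: M = 18.7 kN·m/kg
Silicon carbide has the largest M.

silicon carbide, M = 113 kN·m/kg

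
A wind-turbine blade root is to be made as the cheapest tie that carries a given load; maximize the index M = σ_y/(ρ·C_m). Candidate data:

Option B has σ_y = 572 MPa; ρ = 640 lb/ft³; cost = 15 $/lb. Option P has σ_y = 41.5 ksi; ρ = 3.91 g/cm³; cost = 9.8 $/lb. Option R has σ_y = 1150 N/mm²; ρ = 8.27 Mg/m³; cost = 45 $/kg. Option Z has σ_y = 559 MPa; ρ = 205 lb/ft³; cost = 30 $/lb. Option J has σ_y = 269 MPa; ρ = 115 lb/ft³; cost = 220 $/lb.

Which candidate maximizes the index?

option P

In SI units:
  option B: σ_y = 572.0 MPa, ρ = 10250 kg/m³, cost = 33.07 $/kg
  option P: σ_y = 286.1 MPa, ρ = 3910 kg/m³, cost = 21.60 $/kg
  option R: σ_y = 1150 MPa, ρ = 8270 kg/m³, cost = 45.00 $/kg
  option Z: σ_y = 559.0 MPa, ρ = 3284 kg/m³, cost = 66.14 $/kg
  option J: σ_y = 269.0 MPa, ρ = 1842 kg/m³, cost = 485.0 $/kg
  option P: M = 3.39 kN·m per $
  option R: M = 3.09 kN·m per $
  option Z: M = 2.57 kN·m per $
  option B: M = 1.69 kN·m per $
  option J: M = 0.301 kN·m per $
Option P has the largest M.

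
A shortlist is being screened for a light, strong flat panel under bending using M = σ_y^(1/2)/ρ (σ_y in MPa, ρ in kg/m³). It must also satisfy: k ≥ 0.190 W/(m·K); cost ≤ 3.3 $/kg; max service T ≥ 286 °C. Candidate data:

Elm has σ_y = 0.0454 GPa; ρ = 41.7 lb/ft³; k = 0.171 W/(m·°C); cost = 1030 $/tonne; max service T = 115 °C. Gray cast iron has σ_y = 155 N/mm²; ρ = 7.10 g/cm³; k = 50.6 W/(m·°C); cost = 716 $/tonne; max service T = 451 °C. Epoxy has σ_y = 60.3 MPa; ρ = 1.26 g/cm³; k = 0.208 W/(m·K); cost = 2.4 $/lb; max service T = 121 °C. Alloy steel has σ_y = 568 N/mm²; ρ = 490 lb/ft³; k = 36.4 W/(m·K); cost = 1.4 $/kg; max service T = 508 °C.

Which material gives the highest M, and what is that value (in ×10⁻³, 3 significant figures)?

Screen on constraints: k ≥ 0.190 W/(m·K); cost ≤ 3.3 $/kg; max service T ≥ 286 °C. Survivors: gray cast iron, alloy steel.
In SI units:
  gray cast iron: σ_y = 155.0 MPa, ρ = 7100 kg/m³
  alloy steel: σ_y = 568.0 MPa, ρ = 7849 kg/m³
  alloy steel: M = 3.04×10⁻³
  gray cast iron: M = 1.75×10⁻³
Alloy steel has the largest M.

alloy steel, M = 3.04×10⁻³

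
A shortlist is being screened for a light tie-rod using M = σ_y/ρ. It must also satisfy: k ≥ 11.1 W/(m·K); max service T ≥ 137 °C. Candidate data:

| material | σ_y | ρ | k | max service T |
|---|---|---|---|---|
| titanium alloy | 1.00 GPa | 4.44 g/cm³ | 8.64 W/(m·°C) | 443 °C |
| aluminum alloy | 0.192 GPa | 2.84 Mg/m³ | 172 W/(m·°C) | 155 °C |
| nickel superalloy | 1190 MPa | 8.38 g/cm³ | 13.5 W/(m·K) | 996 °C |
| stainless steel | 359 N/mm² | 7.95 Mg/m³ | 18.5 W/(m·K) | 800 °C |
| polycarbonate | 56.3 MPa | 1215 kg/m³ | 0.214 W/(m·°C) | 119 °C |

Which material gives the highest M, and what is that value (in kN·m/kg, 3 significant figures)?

Screen on constraints: k ≥ 11.1 W/(m·K); max service T ≥ 137 °C. Survivors: aluminum alloy, nickel superalloy, stainless steel.
In SI units:
  aluminum alloy: σ_y = 192.0 MPa, ρ = 2840 kg/m³
  nickel superalloy: σ_y = 1190 MPa, ρ = 8380 kg/m³
  stainless steel: σ_y = 359.0 MPa, ρ = 7950 kg/m³
  nickel superalloy: M = 142 kN·m/kg
  aluminum alloy: M = 67.6 kN·m/kg
  stainless steel: M = 45.2 kN·m/kg
Highest index: nickel superalloy.

nickel superalloy, M = 142 kN·m/kg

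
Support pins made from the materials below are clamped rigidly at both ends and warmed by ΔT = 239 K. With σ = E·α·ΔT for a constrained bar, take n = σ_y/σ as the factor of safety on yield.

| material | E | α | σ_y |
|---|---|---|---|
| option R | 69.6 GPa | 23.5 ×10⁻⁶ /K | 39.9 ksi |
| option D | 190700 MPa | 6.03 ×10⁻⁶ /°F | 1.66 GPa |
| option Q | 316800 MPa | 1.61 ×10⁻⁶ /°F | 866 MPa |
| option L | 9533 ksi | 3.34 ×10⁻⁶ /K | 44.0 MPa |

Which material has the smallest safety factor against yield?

Converting E to GPa, α to ×10⁻⁶/K, σ_y to MPa, then σ and n for each:
  option R: E = 69.60, α = 23.5, σ_y = 275.1 → σ = 391 MPa, n = 0.704
  option D: E = 190.7, α = 10.9, σ_y = 1660 → σ = 495 MPa, n = 3.36
  option Q: E = 316.8, α = 2.90, σ_y = 866.0 → σ = 219 MPa, n = 3.95
  option L: E = 65.73, α = 3.34, σ_y = 44.00 → σ = 52.5 MPa, n = 0.839
Smallest n: option R with n = 0.704.

option R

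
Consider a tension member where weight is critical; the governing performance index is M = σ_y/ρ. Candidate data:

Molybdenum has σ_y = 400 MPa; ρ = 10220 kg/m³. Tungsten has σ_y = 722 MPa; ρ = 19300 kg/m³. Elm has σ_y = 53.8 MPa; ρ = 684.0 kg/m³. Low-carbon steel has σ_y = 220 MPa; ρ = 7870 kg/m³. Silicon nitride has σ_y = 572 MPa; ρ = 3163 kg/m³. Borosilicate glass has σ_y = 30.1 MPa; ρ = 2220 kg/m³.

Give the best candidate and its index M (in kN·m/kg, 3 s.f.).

Per-candidate index values:
  silicon nitride: M = 181 kN·m/kg
  elm: M = 78.7 kN·m/kg
  molybdenum: M = 39.1 kN·m/kg
  tungsten: M = 37.4 kN·m/kg
  low-carbon steel: M = 28.0 kN·m/kg
  borosilicate glass: M = 13.6 kN·m/kg
Highest index: silicon nitride.

silicon nitride, M = 181 kN·m/kg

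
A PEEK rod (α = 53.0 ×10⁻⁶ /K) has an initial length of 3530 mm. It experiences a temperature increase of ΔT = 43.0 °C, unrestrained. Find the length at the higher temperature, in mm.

ΔL = α·L₀·ΔT = 53.0×10⁻⁶ × 3530 mm × 43.00 K = 8.04 mm.
L = L₀ + ΔL = 3530 + 8.04 = 3538.0 mm.

3538.0 mm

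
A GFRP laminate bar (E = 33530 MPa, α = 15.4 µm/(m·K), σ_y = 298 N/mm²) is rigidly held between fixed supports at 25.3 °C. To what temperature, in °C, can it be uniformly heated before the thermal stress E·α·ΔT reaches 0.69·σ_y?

424 °C

E = 33530 MPa = 33.53 GPa.
σ_y = 298 N/mm² = 298.0 MPa.
E·α·ΔT = 205.6 MPa ⇒ ΔT = 205.6 / (33.53×10³ × 15.4×10⁻⁶) = 398.2 K.
T = 25.3 + 398.2 = 423.5 °C.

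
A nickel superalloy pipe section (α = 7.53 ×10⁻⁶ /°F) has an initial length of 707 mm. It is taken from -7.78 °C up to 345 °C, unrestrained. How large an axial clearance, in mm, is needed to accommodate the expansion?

3.38 mm

Convert α: 7.53×10⁻⁶/°F × (9/5) = 13.6×10⁻⁶/K.
ΔT = 345 − (-7.78) = 352.8 K.
ΔL = α·L₀·ΔT = 13.6×10⁻⁶ × 707 mm × 352.8 K = 3.38 mm.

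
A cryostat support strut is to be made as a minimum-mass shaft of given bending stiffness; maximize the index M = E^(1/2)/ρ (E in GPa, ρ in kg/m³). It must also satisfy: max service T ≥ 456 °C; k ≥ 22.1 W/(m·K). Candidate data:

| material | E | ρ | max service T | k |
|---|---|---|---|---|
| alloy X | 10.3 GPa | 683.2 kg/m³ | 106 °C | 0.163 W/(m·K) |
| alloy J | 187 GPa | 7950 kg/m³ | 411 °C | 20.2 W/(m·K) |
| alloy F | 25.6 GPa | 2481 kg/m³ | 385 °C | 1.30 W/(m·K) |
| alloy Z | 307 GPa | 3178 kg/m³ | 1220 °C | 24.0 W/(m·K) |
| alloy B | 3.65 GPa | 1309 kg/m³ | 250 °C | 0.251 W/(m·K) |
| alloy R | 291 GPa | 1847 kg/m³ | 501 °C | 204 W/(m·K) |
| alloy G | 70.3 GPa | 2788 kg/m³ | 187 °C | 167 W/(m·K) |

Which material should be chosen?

Screen on constraints: max service T ≥ 456 °C; k ≥ 22.1 W/(m·K). Survivors: alloy Z, alloy R.
Computing M directly (units already consistent):
  alloy R: M = 9.24×10⁻³
  alloy Z: M = 5.51×10⁻³
Highest index: alloy R.

alloy R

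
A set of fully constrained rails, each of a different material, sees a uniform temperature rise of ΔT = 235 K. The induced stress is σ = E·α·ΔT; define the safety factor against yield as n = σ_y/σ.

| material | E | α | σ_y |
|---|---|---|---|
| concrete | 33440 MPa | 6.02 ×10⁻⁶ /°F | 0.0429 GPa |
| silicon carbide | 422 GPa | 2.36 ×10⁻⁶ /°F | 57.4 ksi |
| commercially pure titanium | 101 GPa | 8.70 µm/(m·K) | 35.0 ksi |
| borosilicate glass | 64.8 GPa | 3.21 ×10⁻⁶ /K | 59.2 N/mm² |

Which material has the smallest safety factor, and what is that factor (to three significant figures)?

concrete, n = 0.504

With everything in SI (GPa, ×10⁻⁶/K, MPa):
  concrete: E = 33.44, α = 10.8, σ_y = 42.90 → σ = 85.2 MPa, n = 0.504
  silicon carbide: E = 422.0, α = 4.25, σ_y = 395.8 → σ = 421 MPa, n = 0.939
  commercially pure titanium: E = 101.0, α = 8.70, σ_y = 241.3 → σ = 206 MPa, n = 1.17
  borosilicate glass: E = 64.80, α = 3.21, σ_y = 59.20 → σ = 48.9 MPa, n = 1.21
Smallest n: concrete with n = 0.504.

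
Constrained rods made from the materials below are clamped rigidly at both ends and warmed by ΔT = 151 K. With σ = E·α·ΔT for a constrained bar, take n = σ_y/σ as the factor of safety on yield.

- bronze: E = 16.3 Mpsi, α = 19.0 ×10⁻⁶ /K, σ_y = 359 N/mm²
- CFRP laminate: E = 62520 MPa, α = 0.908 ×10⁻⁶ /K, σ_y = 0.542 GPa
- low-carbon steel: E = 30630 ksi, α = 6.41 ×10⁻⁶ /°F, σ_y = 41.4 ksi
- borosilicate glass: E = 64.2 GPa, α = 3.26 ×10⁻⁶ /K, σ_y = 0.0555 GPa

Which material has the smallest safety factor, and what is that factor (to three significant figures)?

In consistent units (E in GPa, α in ×10⁻⁶/K, σ_y in MPa):
  bronze: E = 112.4, α = 19.0, σ_y = 359.0 → σ = 322 MPa, n = 1.11
  CFRP laminate: E = 62.52, α = 0.908, σ_y = 542.0 → σ = 8.57 MPa, n = 63.2
  low-carbon steel: E = 211.2, α = 11.5, σ_y = 285.4 → σ = 368 MPa, n = 0.776
  borosilicate glass: E = 64.20, α = 3.26, σ_y = 55.50 → σ = 31.6 MPa, n = 1.76
Smallest n: low-carbon steel with n = 0.776.

low-carbon steel, n = 0.776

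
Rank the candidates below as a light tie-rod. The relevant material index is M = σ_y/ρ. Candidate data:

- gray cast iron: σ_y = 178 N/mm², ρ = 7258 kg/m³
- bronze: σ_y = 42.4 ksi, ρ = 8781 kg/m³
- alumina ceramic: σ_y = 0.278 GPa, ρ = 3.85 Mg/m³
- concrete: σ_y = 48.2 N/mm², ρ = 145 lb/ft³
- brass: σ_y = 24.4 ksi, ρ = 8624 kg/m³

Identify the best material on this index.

In SI units:
  gray cast iron: σ_y = 178.0 MPa, ρ = 7258 kg/m³
  bronze: σ_y = 292.3 MPa, ρ = 8781 kg/m³
  alumina ceramic: σ_y = 278.0 MPa, ρ = 3850 kg/m³
  concrete: σ_y = 48.20 MPa, ρ = 2323 kg/m³
  brass: σ_y = 168.2 MPa, ρ = 8624 kg/m³
  alumina ceramic: M = 72.2 kN·m/kg
  bronze: M = 33.3 kN·m/kg
  gray cast iron: M = 24.5 kN·m/kg
  concrete: M = 20.8 kN·m/kg
  brass: M = 19.5 kN·m/kg
Alumina ceramic has the largest M.

alumina ceramic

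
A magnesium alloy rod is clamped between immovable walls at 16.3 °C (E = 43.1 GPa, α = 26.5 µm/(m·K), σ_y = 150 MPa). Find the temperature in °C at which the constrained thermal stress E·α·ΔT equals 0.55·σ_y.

E·α·ΔT = 82.50 MPa ⇒ ΔT = 82.50 / (43.10×10³ × 26.5×10⁻⁶) = 72.23 K.
T = 16.3 + 72.23 = 88.53 °C.

88.5 °C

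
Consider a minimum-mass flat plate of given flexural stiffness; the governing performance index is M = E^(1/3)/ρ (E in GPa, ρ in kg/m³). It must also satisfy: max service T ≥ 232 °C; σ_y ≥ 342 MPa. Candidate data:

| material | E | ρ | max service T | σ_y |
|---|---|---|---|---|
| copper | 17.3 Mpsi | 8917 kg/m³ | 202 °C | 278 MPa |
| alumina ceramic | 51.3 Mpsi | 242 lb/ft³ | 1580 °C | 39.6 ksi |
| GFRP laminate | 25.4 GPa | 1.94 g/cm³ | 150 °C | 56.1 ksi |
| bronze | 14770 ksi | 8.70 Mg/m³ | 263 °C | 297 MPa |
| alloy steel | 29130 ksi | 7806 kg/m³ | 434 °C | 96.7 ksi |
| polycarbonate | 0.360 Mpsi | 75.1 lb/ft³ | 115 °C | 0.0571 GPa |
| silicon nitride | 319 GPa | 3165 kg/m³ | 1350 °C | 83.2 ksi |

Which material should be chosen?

silicon nitride

Screen on constraints: max service T ≥ 232 °C; σ_y ≥ 342 MPa. Survivors: alloy steel, silicon nitride.
In SI units:
  alloy steel: E = 200.8 GPa, ρ = 7806 kg/m³
  silicon nitride: E = 319.0 GPa, ρ = 3165 kg/m³
  silicon nitride: M = 2.16×10⁻³
  alloy steel: M = 0.750×10⁻³
The maximum is for silicon nitride.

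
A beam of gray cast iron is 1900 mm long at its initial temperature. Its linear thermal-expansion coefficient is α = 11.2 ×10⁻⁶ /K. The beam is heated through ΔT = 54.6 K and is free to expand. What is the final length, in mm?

1901.2 mm

ΔL = α·L₀·ΔT = 11.2×10⁻⁶ × 1900 mm × 54.60 K = 1.16 mm.
L = L₀ + ΔL = 1900 + 1.16 = 1901.2 mm.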